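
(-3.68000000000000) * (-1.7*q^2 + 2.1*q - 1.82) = 6.256*q^2 - 7.728*q + 6.6976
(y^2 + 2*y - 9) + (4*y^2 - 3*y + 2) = 5*y^2 - y - 7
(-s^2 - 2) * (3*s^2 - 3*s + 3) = -3*s^4 + 3*s^3 - 9*s^2 + 6*s - 6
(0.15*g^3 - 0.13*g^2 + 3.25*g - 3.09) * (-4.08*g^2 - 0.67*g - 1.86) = -0.612*g^5 + 0.4299*g^4 - 13.4519*g^3 + 10.6715*g^2 - 3.9747*g + 5.7474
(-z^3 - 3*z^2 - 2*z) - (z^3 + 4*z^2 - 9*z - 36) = -2*z^3 - 7*z^2 + 7*z + 36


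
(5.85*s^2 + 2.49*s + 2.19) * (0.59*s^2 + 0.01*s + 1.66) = 3.4515*s^4 + 1.5276*s^3 + 11.028*s^2 + 4.1553*s + 3.6354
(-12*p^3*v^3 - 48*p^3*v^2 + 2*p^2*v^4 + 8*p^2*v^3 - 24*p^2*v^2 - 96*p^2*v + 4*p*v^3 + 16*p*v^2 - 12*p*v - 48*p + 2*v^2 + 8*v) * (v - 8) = -12*p^3*v^4 + 48*p^3*v^3 + 384*p^3*v^2 + 2*p^2*v^5 - 8*p^2*v^4 - 88*p^2*v^3 + 96*p^2*v^2 + 768*p^2*v + 4*p*v^4 - 16*p*v^3 - 140*p*v^2 + 48*p*v + 384*p + 2*v^3 - 8*v^2 - 64*v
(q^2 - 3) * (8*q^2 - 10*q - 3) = 8*q^4 - 10*q^3 - 27*q^2 + 30*q + 9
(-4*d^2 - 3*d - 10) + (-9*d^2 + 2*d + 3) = -13*d^2 - d - 7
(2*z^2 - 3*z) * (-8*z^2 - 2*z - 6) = -16*z^4 + 20*z^3 - 6*z^2 + 18*z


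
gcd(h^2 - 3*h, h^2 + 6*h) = h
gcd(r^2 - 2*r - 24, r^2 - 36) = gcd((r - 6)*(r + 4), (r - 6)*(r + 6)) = r - 6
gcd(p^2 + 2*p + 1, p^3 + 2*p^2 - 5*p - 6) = p + 1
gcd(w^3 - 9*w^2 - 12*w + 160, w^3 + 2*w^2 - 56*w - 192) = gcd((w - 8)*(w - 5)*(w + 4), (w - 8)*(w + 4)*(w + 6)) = w^2 - 4*w - 32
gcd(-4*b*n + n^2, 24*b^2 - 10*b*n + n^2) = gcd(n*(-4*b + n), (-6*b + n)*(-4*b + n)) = 4*b - n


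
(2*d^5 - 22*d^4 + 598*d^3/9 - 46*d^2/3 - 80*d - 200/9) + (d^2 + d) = 2*d^5 - 22*d^4 + 598*d^3/9 - 43*d^2/3 - 79*d - 200/9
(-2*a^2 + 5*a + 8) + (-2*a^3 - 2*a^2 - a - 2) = -2*a^3 - 4*a^2 + 4*a + 6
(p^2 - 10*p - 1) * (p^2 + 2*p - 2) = p^4 - 8*p^3 - 23*p^2 + 18*p + 2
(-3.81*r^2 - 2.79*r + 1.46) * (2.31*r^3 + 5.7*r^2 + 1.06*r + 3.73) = -8.8011*r^5 - 28.1619*r^4 - 16.569*r^3 - 8.8467*r^2 - 8.8591*r + 5.4458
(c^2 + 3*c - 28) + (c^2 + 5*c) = 2*c^2 + 8*c - 28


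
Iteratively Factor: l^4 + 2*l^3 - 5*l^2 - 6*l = (l + 1)*(l^3 + l^2 - 6*l) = l*(l + 1)*(l^2 + l - 6) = l*(l - 2)*(l + 1)*(l + 3)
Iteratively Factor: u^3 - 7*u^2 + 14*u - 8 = (u - 2)*(u^2 - 5*u + 4) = (u - 2)*(u - 1)*(u - 4)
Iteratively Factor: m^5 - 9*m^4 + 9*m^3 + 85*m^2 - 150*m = (m - 5)*(m^4 - 4*m^3 - 11*m^2 + 30*m) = (m - 5)^2*(m^3 + m^2 - 6*m) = (m - 5)^2*(m - 2)*(m^2 + 3*m) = m*(m - 5)^2*(m - 2)*(m + 3)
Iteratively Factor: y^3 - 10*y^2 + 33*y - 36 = (y - 3)*(y^2 - 7*y + 12) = (y - 4)*(y - 3)*(y - 3)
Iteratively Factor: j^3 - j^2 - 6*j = (j + 2)*(j^2 - 3*j) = (j - 3)*(j + 2)*(j)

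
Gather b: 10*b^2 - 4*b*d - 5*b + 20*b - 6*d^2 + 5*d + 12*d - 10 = 10*b^2 + b*(15 - 4*d) - 6*d^2 + 17*d - 10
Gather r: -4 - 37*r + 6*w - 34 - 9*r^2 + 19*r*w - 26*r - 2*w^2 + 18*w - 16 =-9*r^2 + r*(19*w - 63) - 2*w^2 + 24*w - 54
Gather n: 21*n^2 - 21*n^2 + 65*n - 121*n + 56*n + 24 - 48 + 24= 0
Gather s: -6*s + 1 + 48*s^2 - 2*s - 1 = 48*s^2 - 8*s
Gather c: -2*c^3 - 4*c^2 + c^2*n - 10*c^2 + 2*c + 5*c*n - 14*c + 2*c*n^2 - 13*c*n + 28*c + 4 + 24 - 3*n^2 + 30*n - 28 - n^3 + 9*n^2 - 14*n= -2*c^3 + c^2*(n - 14) + c*(2*n^2 - 8*n + 16) - n^3 + 6*n^2 + 16*n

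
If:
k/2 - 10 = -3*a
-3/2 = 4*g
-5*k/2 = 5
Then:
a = 11/3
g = -3/8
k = -2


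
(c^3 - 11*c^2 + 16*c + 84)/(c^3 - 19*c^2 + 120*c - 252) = (c + 2)/(c - 6)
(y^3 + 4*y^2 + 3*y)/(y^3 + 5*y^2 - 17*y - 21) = y*(y + 3)/(y^2 + 4*y - 21)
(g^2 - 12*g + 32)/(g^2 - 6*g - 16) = (g - 4)/(g + 2)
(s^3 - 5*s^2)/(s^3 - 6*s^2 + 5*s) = s/(s - 1)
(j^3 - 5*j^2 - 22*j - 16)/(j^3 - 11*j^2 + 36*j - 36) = (j^3 - 5*j^2 - 22*j - 16)/(j^3 - 11*j^2 + 36*j - 36)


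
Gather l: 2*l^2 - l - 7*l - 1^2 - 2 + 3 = 2*l^2 - 8*l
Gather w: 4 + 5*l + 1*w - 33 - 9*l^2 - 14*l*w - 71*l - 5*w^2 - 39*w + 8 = -9*l^2 - 66*l - 5*w^2 + w*(-14*l - 38) - 21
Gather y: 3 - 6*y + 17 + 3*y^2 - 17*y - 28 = 3*y^2 - 23*y - 8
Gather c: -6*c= -6*c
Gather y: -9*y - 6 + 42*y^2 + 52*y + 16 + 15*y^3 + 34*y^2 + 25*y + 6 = 15*y^3 + 76*y^2 + 68*y + 16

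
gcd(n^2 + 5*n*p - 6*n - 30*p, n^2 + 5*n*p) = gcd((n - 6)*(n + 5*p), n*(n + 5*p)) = n + 5*p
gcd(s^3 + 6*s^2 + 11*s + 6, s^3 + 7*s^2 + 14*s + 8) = s^2 + 3*s + 2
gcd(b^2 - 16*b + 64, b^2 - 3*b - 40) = b - 8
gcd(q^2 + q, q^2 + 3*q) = q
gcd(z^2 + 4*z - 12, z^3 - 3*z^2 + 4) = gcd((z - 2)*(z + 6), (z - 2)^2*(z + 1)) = z - 2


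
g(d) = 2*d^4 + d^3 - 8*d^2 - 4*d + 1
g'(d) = 8*d^3 + 3*d^2 - 16*d - 4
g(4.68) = 868.99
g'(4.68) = 806.85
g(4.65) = 845.03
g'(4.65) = 790.82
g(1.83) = -4.55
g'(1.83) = 25.79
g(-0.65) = 0.30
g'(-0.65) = 5.47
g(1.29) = -9.79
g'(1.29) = -2.47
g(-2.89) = 61.12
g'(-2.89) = -125.80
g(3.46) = 219.45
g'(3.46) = 307.93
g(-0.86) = -1.02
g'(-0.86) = 6.89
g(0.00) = 1.00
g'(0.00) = -4.00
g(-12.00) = 38641.00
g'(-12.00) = -13204.00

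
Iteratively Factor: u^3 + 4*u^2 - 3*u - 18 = (u - 2)*(u^2 + 6*u + 9) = (u - 2)*(u + 3)*(u + 3)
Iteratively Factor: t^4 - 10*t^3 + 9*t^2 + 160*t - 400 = (t - 5)*(t^3 - 5*t^2 - 16*t + 80) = (t - 5)*(t - 4)*(t^2 - t - 20) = (t - 5)^2*(t - 4)*(t + 4)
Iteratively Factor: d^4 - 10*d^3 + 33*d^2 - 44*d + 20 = (d - 1)*(d^3 - 9*d^2 + 24*d - 20) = (d - 2)*(d - 1)*(d^2 - 7*d + 10) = (d - 5)*(d - 2)*(d - 1)*(d - 2)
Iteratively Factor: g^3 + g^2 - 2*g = (g)*(g^2 + g - 2) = g*(g + 2)*(g - 1)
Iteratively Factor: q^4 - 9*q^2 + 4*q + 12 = (q + 3)*(q^3 - 3*q^2 + 4) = (q - 2)*(q + 3)*(q^2 - q - 2) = (q - 2)^2*(q + 3)*(q + 1)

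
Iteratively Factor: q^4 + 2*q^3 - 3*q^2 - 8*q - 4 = (q - 2)*(q^3 + 4*q^2 + 5*q + 2) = (q - 2)*(q + 2)*(q^2 + 2*q + 1) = (q - 2)*(q + 1)*(q + 2)*(q + 1)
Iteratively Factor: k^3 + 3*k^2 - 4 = (k - 1)*(k^2 + 4*k + 4) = (k - 1)*(k + 2)*(k + 2)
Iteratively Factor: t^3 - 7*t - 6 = (t - 3)*(t^2 + 3*t + 2) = (t - 3)*(t + 2)*(t + 1)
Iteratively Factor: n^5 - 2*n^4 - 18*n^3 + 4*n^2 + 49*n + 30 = (n + 1)*(n^4 - 3*n^3 - 15*n^2 + 19*n + 30) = (n - 5)*(n + 1)*(n^3 + 2*n^2 - 5*n - 6) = (n - 5)*(n + 1)*(n + 3)*(n^2 - n - 2) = (n - 5)*(n + 1)^2*(n + 3)*(n - 2)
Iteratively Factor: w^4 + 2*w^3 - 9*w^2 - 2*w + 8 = (w - 1)*(w^3 + 3*w^2 - 6*w - 8) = (w - 1)*(w + 1)*(w^2 + 2*w - 8) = (w - 2)*(w - 1)*(w + 1)*(w + 4)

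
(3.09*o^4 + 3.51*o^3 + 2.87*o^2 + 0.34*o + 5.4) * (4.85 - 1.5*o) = -4.635*o^5 + 9.7215*o^4 + 12.7185*o^3 + 13.4095*o^2 - 6.451*o + 26.19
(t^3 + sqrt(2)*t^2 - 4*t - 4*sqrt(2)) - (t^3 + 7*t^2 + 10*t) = -7*t^2 + sqrt(2)*t^2 - 14*t - 4*sqrt(2)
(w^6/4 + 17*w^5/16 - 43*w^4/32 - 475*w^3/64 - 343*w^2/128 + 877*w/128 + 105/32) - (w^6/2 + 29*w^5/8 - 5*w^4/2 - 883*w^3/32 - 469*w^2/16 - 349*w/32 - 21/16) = -w^6/4 - 41*w^5/16 + 37*w^4/32 + 1291*w^3/64 + 3409*w^2/128 + 2273*w/128 + 147/32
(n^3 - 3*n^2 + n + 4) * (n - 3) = n^4 - 6*n^3 + 10*n^2 + n - 12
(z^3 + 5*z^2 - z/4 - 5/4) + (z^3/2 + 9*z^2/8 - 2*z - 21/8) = 3*z^3/2 + 49*z^2/8 - 9*z/4 - 31/8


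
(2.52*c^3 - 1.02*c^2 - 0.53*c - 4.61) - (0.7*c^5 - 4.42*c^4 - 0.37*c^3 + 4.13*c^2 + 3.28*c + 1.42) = -0.7*c^5 + 4.42*c^4 + 2.89*c^3 - 5.15*c^2 - 3.81*c - 6.03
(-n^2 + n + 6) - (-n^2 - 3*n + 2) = 4*n + 4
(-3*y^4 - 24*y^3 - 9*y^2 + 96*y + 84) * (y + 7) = -3*y^5 - 45*y^4 - 177*y^3 + 33*y^2 + 756*y + 588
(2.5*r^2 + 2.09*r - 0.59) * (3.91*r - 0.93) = 9.775*r^3 + 5.8469*r^2 - 4.2506*r + 0.5487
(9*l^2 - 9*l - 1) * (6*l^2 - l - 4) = 54*l^4 - 63*l^3 - 33*l^2 + 37*l + 4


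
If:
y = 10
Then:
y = 10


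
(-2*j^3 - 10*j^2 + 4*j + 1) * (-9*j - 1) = 18*j^4 + 92*j^3 - 26*j^2 - 13*j - 1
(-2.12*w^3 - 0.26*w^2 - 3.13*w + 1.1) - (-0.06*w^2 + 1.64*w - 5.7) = -2.12*w^3 - 0.2*w^2 - 4.77*w + 6.8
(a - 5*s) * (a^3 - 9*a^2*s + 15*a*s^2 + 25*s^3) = a^4 - 14*a^3*s + 60*a^2*s^2 - 50*a*s^3 - 125*s^4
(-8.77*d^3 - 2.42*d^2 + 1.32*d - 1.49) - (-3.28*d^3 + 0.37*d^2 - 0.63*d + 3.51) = -5.49*d^3 - 2.79*d^2 + 1.95*d - 5.0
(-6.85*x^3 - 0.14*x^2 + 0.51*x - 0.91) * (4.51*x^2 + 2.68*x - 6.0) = -30.8935*x^5 - 18.9894*x^4 + 43.0249*x^3 - 1.8973*x^2 - 5.4988*x + 5.46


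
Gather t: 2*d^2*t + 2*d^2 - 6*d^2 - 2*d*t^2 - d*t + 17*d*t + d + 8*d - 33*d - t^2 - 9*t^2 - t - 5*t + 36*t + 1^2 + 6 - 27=-4*d^2 - 24*d + t^2*(-2*d - 10) + t*(2*d^2 + 16*d + 30) - 20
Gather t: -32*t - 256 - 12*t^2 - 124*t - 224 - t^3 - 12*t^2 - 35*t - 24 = -t^3 - 24*t^2 - 191*t - 504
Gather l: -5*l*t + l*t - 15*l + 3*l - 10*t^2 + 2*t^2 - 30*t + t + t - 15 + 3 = l*(-4*t - 12) - 8*t^2 - 28*t - 12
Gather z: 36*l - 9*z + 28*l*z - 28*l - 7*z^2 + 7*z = 8*l - 7*z^2 + z*(28*l - 2)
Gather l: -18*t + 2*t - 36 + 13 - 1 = -16*t - 24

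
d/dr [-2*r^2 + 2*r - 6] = 2 - 4*r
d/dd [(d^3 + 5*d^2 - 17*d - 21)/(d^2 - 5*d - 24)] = (d^4 - 10*d^3 - 80*d^2 - 198*d + 303)/(d^4 - 10*d^3 - 23*d^2 + 240*d + 576)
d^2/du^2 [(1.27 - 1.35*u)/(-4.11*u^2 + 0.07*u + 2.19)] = ((10.6284 - 33.291*u)*(-4.11*u^2 + 0.07*u + 2.19) - (1.35*u - 1.27)*(8.22*u - 0.07)*(16.44*u - 0.14))/(-4.11*u^2 + 0.07*u + 2.19)^3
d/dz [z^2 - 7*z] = 2*z - 7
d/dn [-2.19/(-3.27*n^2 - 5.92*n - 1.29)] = (-14.3226*n - 12.9648)/(3.27*n^2 + 5.92*n + 1.29)^2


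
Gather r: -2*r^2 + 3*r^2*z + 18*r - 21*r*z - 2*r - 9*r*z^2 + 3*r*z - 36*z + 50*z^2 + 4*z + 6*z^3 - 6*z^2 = r^2*(3*z - 2) + r*(-9*z^2 - 18*z + 16) + 6*z^3 + 44*z^2 - 32*z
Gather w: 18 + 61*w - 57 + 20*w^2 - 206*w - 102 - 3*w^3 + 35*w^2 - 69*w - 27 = -3*w^3 + 55*w^2 - 214*w - 168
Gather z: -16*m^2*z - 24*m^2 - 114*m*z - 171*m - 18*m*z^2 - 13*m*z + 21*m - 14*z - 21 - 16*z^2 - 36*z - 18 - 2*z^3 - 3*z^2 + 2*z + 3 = -24*m^2 - 150*m - 2*z^3 + z^2*(-18*m - 19) + z*(-16*m^2 - 127*m - 48) - 36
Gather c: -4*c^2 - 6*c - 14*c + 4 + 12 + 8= -4*c^2 - 20*c + 24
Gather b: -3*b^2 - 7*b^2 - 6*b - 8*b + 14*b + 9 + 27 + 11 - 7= 40 - 10*b^2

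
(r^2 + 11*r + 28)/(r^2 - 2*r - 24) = (r + 7)/(r - 6)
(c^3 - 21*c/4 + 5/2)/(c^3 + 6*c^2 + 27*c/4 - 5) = (c - 2)/(c + 4)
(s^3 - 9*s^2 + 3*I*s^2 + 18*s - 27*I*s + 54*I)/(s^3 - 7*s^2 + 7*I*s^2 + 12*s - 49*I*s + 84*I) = (s^2 + 3*s*(-2 + I) - 18*I)/(s^2 + s*(-4 + 7*I) - 28*I)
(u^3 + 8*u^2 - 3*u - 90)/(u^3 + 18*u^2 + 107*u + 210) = (u - 3)/(u + 7)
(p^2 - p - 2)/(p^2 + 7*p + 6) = (p - 2)/(p + 6)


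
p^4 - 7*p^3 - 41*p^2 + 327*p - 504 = (p - 8)*(p - 3)^2*(p + 7)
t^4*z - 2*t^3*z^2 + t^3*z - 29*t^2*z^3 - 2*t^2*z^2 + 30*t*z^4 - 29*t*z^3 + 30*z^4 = (t - 6*z)*(t - z)*(t + 5*z)*(t*z + z)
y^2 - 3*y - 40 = (y - 8)*(y + 5)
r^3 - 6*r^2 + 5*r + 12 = (r - 4)*(r - 3)*(r + 1)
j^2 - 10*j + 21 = (j - 7)*(j - 3)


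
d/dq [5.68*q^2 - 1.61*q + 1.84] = 11.36*q - 1.61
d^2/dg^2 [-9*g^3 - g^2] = -54*g - 2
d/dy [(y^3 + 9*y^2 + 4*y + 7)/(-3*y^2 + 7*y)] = (-3*y^4 + 14*y^3 + 75*y^2 + 42*y - 49)/(y^2*(9*y^2 - 42*y + 49))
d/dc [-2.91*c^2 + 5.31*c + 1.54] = 5.31 - 5.82*c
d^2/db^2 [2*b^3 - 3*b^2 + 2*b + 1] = 12*b - 6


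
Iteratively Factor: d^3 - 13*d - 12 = (d + 3)*(d^2 - 3*d - 4) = (d - 4)*(d + 3)*(d + 1)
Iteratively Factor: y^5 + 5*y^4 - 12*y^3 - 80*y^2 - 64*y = (y)*(y^4 + 5*y^3 - 12*y^2 - 80*y - 64) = y*(y + 4)*(y^3 + y^2 - 16*y - 16) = y*(y - 4)*(y + 4)*(y^2 + 5*y + 4) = y*(y - 4)*(y + 1)*(y + 4)*(y + 4)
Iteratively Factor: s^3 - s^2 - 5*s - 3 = (s + 1)*(s^2 - 2*s - 3) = (s - 3)*(s + 1)*(s + 1)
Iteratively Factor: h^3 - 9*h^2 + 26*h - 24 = (h - 3)*(h^2 - 6*h + 8) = (h - 4)*(h - 3)*(h - 2)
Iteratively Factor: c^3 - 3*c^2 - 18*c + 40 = (c + 4)*(c^2 - 7*c + 10) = (c - 5)*(c + 4)*(c - 2)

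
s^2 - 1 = (s - 1)*(s + 1)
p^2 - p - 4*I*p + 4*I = (p - 1)*(p - 4*I)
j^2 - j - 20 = (j - 5)*(j + 4)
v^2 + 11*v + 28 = (v + 4)*(v + 7)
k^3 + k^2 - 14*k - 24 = (k - 4)*(k + 2)*(k + 3)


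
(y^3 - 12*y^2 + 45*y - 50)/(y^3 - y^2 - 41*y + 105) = (y^2 - 7*y + 10)/(y^2 + 4*y - 21)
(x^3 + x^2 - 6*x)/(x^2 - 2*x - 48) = x*(-x^2 - x + 6)/(-x^2 + 2*x + 48)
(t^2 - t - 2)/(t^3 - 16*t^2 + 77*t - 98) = (t + 1)/(t^2 - 14*t + 49)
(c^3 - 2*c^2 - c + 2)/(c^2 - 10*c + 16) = (c^2 - 1)/(c - 8)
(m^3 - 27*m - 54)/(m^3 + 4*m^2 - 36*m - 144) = (m^2 + 6*m + 9)/(m^2 + 10*m + 24)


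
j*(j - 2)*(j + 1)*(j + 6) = j^4 + 5*j^3 - 8*j^2 - 12*j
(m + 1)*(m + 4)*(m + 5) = m^3 + 10*m^2 + 29*m + 20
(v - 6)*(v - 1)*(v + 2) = v^3 - 5*v^2 - 8*v + 12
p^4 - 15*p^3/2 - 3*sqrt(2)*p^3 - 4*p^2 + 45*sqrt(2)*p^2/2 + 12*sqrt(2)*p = p*(p - 8)*(p + 1/2)*(p - 3*sqrt(2))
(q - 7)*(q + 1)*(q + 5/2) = q^3 - 7*q^2/2 - 22*q - 35/2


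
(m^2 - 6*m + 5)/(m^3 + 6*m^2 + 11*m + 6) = (m^2 - 6*m + 5)/(m^3 + 6*m^2 + 11*m + 6)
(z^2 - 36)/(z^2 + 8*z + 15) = (z^2 - 36)/(z^2 + 8*z + 15)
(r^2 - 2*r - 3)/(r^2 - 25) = (r^2 - 2*r - 3)/(r^2 - 25)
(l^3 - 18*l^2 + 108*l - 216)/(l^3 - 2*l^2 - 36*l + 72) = (l^2 - 12*l + 36)/(l^2 + 4*l - 12)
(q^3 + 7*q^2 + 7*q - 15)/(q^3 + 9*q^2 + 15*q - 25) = (q + 3)/(q + 5)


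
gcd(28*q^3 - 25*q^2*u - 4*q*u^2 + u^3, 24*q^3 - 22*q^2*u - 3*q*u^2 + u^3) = 4*q^2 - 3*q*u - u^2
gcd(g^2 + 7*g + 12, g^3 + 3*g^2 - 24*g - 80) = g + 4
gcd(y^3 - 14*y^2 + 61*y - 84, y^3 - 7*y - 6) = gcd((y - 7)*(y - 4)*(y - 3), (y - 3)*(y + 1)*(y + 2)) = y - 3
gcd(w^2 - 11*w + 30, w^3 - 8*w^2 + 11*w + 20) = w - 5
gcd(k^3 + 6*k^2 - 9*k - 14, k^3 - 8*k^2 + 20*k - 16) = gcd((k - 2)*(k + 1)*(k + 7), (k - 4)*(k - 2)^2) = k - 2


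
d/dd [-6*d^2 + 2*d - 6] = 2 - 12*d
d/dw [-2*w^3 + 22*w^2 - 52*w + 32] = -6*w^2 + 44*w - 52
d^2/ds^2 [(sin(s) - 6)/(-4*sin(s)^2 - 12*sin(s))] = (sin(s)^2 - 27*sin(s) - 56 - 18/sin(s) + 108/sin(s)^2 + 108/sin(s)^3)/(4*(sin(s) + 3)^3)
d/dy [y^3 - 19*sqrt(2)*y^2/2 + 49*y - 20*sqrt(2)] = 3*y^2 - 19*sqrt(2)*y + 49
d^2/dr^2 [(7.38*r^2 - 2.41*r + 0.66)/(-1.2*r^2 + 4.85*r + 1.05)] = (-78.9624*r^3 - 61.4952*r^2 + 41.2668*r - 73.53165)/(1.728*r^6 - 20.952*r^5 + 80.145*r^4 - 77.418125*r^3 - 70.126875*r^2 - 16.041375*r - 1.157625)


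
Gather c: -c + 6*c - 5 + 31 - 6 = 5*c + 20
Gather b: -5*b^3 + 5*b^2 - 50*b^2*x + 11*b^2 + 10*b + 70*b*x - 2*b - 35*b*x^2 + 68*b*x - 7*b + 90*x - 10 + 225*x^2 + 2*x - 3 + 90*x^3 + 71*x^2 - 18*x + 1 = -5*b^3 + b^2*(16 - 50*x) + b*(-35*x^2 + 138*x + 1) + 90*x^3 + 296*x^2 + 74*x - 12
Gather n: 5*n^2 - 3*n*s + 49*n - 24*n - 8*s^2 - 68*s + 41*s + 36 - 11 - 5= 5*n^2 + n*(25 - 3*s) - 8*s^2 - 27*s + 20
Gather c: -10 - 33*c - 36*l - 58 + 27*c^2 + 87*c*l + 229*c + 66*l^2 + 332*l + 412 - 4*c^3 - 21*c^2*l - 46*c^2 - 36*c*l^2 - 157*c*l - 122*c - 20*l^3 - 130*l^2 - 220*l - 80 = -4*c^3 + c^2*(-21*l - 19) + c*(-36*l^2 - 70*l + 74) - 20*l^3 - 64*l^2 + 76*l + 264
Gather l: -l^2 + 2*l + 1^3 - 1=-l^2 + 2*l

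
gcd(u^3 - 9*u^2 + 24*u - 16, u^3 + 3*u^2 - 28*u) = u - 4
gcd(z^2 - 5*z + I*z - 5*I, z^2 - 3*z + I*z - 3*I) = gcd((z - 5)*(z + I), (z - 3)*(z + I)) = z + I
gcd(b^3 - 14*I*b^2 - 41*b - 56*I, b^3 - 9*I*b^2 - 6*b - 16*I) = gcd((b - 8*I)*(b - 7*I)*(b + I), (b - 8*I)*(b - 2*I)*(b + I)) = b^2 - 7*I*b + 8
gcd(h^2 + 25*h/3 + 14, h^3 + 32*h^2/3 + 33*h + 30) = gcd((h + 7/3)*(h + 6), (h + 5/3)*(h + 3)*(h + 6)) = h + 6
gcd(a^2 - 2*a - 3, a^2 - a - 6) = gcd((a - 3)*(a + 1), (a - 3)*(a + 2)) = a - 3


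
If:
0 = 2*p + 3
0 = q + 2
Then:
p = -3/2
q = -2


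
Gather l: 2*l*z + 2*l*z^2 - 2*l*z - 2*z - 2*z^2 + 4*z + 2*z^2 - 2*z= 2*l*z^2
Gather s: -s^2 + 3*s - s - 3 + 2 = -s^2 + 2*s - 1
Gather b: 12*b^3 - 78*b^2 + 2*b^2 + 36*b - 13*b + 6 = 12*b^3 - 76*b^2 + 23*b + 6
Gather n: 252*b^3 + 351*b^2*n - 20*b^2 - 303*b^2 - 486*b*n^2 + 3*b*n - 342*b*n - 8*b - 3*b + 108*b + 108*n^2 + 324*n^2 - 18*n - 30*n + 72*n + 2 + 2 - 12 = 252*b^3 - 323*b^2 + 97*b + n^2*(432 - 486*b) + n*(351*b^2 - 339*b + 24) - 8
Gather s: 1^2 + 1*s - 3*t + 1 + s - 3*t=2*s - 6*t + 2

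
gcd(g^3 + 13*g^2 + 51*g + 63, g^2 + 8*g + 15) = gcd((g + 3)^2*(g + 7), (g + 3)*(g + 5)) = g + 3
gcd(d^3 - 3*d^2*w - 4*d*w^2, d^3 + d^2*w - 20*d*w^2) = -d^2 + 4*d*w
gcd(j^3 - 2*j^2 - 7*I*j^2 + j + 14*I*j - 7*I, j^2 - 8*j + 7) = j - 1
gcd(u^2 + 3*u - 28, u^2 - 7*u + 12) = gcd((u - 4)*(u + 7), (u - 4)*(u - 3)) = u - 4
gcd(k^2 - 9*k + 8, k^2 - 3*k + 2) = k - 1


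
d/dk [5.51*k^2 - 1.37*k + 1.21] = 11.02*k - 1.37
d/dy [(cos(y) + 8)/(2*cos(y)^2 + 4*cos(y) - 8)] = (cos(y)^2 + 16*cos(y) + 20)*sin(y)/(2*(cos(y)^2 + 2*cos(y) - 4)^2)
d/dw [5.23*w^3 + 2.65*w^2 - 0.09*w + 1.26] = 15.69*w^2 + 5.3*w - 0.09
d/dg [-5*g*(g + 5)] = -10*g - 25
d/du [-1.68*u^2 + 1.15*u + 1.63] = 1.15 - 3.36*u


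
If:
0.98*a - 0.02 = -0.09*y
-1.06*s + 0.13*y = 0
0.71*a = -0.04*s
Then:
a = -0.00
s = 0.03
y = 0.24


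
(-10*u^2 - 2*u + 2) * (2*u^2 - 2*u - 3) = -20*u^4 + 16*u^3 + 38*u^2 + 2*u - 6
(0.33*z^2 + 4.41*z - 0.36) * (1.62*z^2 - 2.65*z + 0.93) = 0.5346*z^4 + 6.2697*z^3 - 11.9628*z^2 + 5.0553*z - 0.3348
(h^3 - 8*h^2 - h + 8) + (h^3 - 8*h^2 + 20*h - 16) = 2*h^3 - 16*h^2 + 19*h - 8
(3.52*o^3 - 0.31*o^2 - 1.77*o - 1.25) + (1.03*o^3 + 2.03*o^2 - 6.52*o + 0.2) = 4.55*o^3 + 1.72*o^2 - 8.29*o - 1.05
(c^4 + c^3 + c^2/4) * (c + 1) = c^5 + 2*c^4 + 5*c^3/4 + c^2/4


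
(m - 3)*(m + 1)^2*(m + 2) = m^4 + m^3 - 7*m^2 - 13*m - 6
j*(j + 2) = j^2 + 2*j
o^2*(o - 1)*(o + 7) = o^4 + 6*o^3 - 7*o^2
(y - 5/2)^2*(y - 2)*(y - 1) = y^4 - 8*y^3 + 93*y^2/4 - 115*y/4 + 25/2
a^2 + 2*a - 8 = (a - 2)*(a + 4)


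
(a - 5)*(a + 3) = a^2 - 2*a - 15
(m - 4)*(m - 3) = m^2 - 7*m + 12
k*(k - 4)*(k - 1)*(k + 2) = k^4 - 3*k^3 - 6*k^2 + 8*k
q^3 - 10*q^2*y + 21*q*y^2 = q*(q - 7*y)*(q - 3*y)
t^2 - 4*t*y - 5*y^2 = (t - 5*y)*(t + y)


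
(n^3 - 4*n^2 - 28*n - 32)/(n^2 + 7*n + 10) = (n^2 - 6*n - 16)/(n + 5)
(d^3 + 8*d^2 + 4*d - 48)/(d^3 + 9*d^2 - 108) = (d^2 + 2*d - 8)/(d^2 + 3*d - 18)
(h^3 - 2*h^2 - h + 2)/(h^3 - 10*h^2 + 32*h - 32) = (h^2 - 1)/(h^2 - 8*h + 16)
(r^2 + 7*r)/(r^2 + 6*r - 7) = r/(r - 1)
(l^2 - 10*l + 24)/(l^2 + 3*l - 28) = (l - 6)/(l + 7)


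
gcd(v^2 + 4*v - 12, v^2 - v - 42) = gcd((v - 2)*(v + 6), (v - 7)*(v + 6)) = v + 6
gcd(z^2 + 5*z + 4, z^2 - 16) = z + 4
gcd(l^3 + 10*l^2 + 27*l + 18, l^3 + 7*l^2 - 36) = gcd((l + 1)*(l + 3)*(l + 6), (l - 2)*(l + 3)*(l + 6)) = l^2 + 9*l + 18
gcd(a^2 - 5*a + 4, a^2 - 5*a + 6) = 1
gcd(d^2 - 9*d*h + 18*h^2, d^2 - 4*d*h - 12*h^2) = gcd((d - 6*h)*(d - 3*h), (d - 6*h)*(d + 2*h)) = d - 6*h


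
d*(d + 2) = d^2 + 2*d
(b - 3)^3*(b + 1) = b^4 - 8*b^3 + 18*b^2 - 27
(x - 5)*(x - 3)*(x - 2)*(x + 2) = x^4 - 8*x^3 + 11*x^2 + 32*x - 60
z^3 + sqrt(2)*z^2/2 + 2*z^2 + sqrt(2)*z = z*(z + 2)*(z + sqrt(2)/2)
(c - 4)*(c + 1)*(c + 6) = c^3 + 3*c^2 - 22*c - 24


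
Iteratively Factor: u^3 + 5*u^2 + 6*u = (u + 2)*(u^2 + 3*u) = u*(u + 2)*(u + 3)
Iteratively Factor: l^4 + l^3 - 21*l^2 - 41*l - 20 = (l + 1)*(l^3 - 21*l - 20) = (l - 5)*(l + 1)*(l^2 + 5*l + 4) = (l - 5)*(l + 1)^2*(l + 4)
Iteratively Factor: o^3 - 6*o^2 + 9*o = (o - 3)*(o^2 - 3*o) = o*(o - 3)*(o - 3)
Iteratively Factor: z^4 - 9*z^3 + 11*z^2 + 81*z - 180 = (z + 3)*(z^3 - 12*z^2 + 47*z - 60) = (z - 4)*(z + 3)*(z^2 - 8*z + 15) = (z - 4)*(z - 3)*(z + 3)*(z - 5)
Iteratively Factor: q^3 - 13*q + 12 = (q - 3)*(q^2 + 3*q - 4) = (q - 3)*(q - 1)*(q + 4)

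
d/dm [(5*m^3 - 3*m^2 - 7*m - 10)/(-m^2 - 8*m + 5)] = (-5*m^4 - 80*m^3 + 92*m^2 - 50*m - 115)/(m^4 + 16*m^3 + 54*m^2 - 80*m + 25)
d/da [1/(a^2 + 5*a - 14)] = (-2*a - 5)/(a^2 + 5*a - 14)^2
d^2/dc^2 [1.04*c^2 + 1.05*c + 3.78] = 2.08000000000000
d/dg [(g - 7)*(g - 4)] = 2*g - 11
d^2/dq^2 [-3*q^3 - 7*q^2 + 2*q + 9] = -18*q - 14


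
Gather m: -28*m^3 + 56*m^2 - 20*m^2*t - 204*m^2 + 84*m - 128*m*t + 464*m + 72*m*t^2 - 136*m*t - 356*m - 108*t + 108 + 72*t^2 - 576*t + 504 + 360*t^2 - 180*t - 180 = -28*m^3 + m^2*(-20*t - 148) + m*(72*t^2 - 264*t + 192) + 432*t^2 - 864*t + 432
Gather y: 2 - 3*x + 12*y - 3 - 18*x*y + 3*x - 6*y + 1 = y*(6 - 18*x)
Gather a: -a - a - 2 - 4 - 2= -2*a - 8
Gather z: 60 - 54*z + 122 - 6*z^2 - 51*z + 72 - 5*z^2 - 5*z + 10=-11*z^2 - 110*z + 264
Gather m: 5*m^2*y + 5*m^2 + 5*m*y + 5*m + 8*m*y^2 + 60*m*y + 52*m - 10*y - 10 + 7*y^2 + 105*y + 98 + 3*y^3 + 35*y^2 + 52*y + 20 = m^2*(5*y + 5) + m*(8*y^2 + 65*y + 57) + 3*y^3 + 42*y^2 + 147*y + 108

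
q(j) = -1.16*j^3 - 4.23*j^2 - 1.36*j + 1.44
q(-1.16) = -0.86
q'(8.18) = -303.42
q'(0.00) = -1.36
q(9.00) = -1199.07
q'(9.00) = -359.38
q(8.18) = -927.64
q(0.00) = 1.44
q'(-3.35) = -12.07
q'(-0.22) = 0.33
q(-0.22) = 1.55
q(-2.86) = -2.13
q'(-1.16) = 3.77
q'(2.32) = -39.72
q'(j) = -3.48*j^2 - 8.46*j - 1.36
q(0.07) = 1.32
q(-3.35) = 2.14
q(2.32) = -38.97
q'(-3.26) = -10.76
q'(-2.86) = -5.63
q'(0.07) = -1.97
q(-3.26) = 1.11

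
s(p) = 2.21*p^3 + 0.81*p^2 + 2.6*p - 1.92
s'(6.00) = 251.00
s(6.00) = 520.20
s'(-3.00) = 57.41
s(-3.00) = -62.10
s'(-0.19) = 2.53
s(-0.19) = -2.40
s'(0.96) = 10.27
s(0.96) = 3.28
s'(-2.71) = 46.90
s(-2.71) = -47.00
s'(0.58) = 5.77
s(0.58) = 0.29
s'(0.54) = 5.41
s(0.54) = 0.07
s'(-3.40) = 73.73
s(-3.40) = -88.26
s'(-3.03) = 58.56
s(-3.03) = -63.84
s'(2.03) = 33.21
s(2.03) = 25.18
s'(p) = 6.63*p^2 + 1.62*p + 2.6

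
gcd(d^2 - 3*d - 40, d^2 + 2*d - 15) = d + 5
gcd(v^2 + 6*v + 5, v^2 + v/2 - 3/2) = 1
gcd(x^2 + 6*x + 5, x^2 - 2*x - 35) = x + 5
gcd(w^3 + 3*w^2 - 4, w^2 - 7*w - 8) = 1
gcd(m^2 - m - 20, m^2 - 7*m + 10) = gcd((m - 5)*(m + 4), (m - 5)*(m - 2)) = m - 5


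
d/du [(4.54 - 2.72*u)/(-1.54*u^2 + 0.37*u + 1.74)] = (-4.1888*u^2 + 13.9832*u - 6.4126)/(2.3716*u^4 - 1.1396*u^3 - 5.2223*u^2 + 1.2876*u + 3.0276)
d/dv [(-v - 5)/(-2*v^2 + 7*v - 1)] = (2*v^2 - 7*v - (v + 5)*(4*v - 7) + 1)/(2*v^2 - 7*v + 1)^2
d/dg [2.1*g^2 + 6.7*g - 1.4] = 4.2*g + 6.7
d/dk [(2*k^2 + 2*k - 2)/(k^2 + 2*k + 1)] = 2*(k + 3)/(k^3 + 3*k^2 + 3*k + 1)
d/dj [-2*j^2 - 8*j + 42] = -4*j - 8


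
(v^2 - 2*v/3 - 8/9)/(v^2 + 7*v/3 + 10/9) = (3*v - 4)/(3*v + 5)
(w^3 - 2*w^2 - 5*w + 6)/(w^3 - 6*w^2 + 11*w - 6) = (w + 2)/(w - 2)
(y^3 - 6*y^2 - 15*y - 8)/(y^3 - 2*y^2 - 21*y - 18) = (y^2 - 7*y - 8)/(y^2 - 3*y - 18)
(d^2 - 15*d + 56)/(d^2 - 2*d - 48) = (d - 7)/(d + 6)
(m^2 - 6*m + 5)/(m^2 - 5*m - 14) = (-m^2 + 6*m - 5)/(-m^2 + 5*m + 14)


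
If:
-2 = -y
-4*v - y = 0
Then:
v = -1/2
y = 2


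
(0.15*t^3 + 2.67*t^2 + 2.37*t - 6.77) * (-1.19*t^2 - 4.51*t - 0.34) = -0.1785*t^5 - 3.8538*t^4 - 14.913*t^3 - 3.5402*t^2 + 29.7269*t + 2.3018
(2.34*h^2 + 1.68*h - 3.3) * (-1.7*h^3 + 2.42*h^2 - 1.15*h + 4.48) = -3.978*h^5 + 2.8068*h^4 + 6.9846*h^3 + 0.565200000000001*h^2 + 11.3214*h - 14.784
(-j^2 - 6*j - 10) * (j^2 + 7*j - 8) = -j^4 - 13*j^3 - 44*j^2 - 22*j + 80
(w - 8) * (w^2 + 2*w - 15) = w^3 - 6*w^2 - 31*w + 120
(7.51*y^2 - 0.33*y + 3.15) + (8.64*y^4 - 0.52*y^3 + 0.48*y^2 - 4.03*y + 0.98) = 8.64*y^4 - 0.52*y^3 + 7.99*y^2 - 4.36*y + 4.13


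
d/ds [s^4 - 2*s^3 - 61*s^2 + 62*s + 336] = 4*s^3 - 6*s^2 - 122*s + 62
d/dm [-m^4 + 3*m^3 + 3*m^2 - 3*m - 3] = -4*m^3 + 9*m^2 + 6*m - 3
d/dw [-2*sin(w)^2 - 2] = -2*sin(2*w)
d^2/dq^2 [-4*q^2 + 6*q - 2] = -8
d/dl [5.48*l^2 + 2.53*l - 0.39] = 10.96*l + 2.53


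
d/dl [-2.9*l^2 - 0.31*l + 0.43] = -5.8*l - 0.31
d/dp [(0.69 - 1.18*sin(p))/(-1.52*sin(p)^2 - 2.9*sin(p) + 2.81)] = (-1.7936*sin(p)^2 + 2.0976*sin(p) - 1.3148)*cos(p)/(2.3104*sin(p)^4 + 8.816*sin(p)^3 - 0.132400000000001*sin(p)^2 - 16.298*sin(p) + 7.8961)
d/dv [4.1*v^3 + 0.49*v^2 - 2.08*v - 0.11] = 12.3*v^2 + 0.98*v - 2.08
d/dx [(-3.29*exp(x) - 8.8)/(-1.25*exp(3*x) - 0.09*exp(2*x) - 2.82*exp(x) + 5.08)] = (-(3.29*exp(x) + 8.8)*(3.75*exp(2*x) + 0.18*exp(x) + 2.82) + 4.1125*exp(3*x) + 0.2961*exp(2*x) + 9.2778*exp(x) - 16.7132)*exp(x)/(1.25*exp(3*x) + 0.09*exp(2*x) + 2.82*exp(x) - 5.08)^2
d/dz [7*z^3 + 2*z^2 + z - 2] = 21*z^2 + 4*z + 1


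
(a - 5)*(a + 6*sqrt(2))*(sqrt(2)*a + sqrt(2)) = sqrt(2)*a^3 - 4*sqrt(2)*a^2 + 12*a^2 - 48*a - 5*sqrt(2)*a - 60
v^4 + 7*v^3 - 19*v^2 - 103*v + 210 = (v - 3)*(v - 2)*(v + 5)*(v + 7)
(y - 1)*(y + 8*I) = y^2 - y + 8*I*y - 8*I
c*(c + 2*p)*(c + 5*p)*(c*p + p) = c^4*p + 7*c^3*p^2 + c^3*p + 10*c^2*p^3 + 7*c^2*p^2 + 10*c*p^3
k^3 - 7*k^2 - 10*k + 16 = (k - 8)*(k - 1)*(k + 2)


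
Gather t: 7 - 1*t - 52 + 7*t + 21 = 6*t - 24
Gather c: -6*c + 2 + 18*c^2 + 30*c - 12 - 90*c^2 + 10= -72*c^2 + 24*c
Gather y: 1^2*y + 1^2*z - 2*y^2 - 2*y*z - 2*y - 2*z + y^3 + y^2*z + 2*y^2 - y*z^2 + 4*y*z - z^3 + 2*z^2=y^3 + y^2*z + y*(-z^2 + 2*z - 1) - z^3 + 2*z^2 - z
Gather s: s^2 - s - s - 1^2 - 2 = s^2 - 2*s - 3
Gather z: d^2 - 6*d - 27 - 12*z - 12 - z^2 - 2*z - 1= d^2 - 6*d - z^2 - 14*z - 40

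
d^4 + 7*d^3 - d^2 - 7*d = d*(d - 1)*(d + 1)*(d + 7)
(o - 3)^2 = o^2 - 6*o + 9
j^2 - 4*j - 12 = (j - 6)*(j + 2)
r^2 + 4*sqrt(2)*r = r*(r + 4*sqrt(2))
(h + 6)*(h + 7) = h^2 + 13*h + 42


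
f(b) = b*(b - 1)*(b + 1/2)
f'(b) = b*(b - 1) + b*(b + 1/2) + (b - 1)*(b + 1/2) = 3*b^2 - b - 1/2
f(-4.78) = -118.25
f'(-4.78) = 72.83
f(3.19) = 25.78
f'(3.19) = 26.84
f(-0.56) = -0.05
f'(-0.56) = 1.00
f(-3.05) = -31.50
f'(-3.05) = 30.46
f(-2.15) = -11.17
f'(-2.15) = 15.52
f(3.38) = 31.21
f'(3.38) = 30.39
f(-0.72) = -0.27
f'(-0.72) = 1.78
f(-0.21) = 0.07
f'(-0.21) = -0.16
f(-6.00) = -231.00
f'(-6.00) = 113.50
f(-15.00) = -3480.00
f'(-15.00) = 689.50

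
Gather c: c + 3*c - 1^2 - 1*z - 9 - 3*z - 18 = 4*c - 4*z - 28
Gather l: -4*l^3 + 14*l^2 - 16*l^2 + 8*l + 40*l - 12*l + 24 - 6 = -4*l^3 - 2*l^2 + 36*l + 18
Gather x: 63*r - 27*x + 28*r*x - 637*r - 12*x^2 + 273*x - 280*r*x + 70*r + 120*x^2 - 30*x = -504*r + 108*x^2 + x*(216 - 252*r)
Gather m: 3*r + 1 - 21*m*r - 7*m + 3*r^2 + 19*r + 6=m*(-21*r - 7) + 3*r^2 + 22*r + 7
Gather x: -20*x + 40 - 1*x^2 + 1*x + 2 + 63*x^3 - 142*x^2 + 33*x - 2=63*x^3 - 143*x^2 + 14*x + 40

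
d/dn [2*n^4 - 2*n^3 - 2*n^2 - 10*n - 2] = 8*n^3 - 6*n^2 - 4*n - 10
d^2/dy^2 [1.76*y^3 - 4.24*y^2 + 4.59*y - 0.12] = 10.56*y - 8.48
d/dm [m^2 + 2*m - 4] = 2*m + 2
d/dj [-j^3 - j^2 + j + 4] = -3*j^2 - 2*j + 1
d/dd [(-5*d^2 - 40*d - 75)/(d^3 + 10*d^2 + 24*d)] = 5*(d^4 + 16*d^3 + 101*d^2 + 300*d + 360)/(d^2*(d^4 + 20*d^3 + 148*d^2 + 480*d + 576))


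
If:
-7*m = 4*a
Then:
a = -7*m/4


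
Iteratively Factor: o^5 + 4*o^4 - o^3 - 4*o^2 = (o - 1)*(o^4 + 5*o^3 + 4*o^2) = o*(o - 1)*(o^3 + 5*o^2 + 4*o) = o*(o - 1)*(o + 1)*(o^2 + 4*o) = o*(o - 1)*(o + 1)*(o + 4)*(o)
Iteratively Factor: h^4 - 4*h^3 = (h)*(h^3 - 4*h^2) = h*(h - 4)*(h^2) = h^2*(h - 4)*(h)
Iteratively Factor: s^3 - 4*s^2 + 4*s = (s)*(s^2 - 4*s + 4) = s*(s - 2)*(s - 2)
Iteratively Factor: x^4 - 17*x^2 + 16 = (x + 1)*(x^3 - x^2 - 16*x + 16) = (x + 1)*(x + 4)*(x^2 - 5*x + 4) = (x - 1)*(x + 1)*(x + 4)*(x - 4)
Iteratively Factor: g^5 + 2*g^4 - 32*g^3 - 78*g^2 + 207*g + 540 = (g + 3)*(g^4 - g^3 - 29*g^2 + 9*g + 180) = (g + 3)^2*(g^3 - 4*g^2 - 17*g + 60) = (g - 3)*(g + 3)^2*(g^2 - g - 20) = (g - 3)*(g + 3)^2*(g + 4)*(g - 5)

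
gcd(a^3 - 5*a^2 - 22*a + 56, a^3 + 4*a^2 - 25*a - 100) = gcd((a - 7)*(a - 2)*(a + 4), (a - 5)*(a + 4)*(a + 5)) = a + 4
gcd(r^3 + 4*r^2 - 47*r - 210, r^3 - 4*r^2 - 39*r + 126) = r^2 - r - 42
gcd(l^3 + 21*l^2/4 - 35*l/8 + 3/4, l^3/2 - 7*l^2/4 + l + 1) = 1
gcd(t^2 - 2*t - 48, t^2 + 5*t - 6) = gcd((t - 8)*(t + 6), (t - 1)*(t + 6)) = t + 6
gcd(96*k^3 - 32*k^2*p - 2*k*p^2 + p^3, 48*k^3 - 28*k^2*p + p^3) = -24*k^2 + 2*k*p + p^2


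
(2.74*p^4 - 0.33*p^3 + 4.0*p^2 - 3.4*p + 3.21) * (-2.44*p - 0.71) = -6.6856*p^5 - 1.1402*p^4 - 9.5257*p^3 + 5.456*p^2 - 5.4184*p - 2.2791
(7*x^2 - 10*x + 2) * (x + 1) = 7*x^3 - 3*x^2 - 8*x + 2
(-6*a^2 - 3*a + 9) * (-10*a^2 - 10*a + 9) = 60*a^4 + 90*a^3 - 114*a^2 - 117*a + 81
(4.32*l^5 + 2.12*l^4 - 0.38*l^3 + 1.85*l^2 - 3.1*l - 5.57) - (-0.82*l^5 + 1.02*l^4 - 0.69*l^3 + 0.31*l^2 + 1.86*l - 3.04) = 5.14*l^5 + 1.1*l^4 + 0.31*l^3 + 1.54*l^2 - 4.96*l - 2.53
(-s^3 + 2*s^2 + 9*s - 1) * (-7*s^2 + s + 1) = 7*s^5 - 15*s^4 - 62*s^3 + 18*s^2 + 8*s - 1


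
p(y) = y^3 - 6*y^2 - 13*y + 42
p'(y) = 3*y^2 - 12*y - 13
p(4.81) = -48.06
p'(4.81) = -1.31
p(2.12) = -3.00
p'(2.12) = -24.96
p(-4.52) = -114.17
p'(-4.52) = 102.53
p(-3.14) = -7.30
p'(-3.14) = 54.26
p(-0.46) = 46.61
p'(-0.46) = -6.85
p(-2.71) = 13.26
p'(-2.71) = 41.55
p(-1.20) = 47.23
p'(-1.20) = 5.72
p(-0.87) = 48.11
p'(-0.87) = -0.29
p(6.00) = -36.00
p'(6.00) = 23.00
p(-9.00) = -1056.00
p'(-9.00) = 338.00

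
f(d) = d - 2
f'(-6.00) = 1.00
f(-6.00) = -8.00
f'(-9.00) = 1.00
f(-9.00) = -11.00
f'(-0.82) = 1.00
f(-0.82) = -2.82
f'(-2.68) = 1.00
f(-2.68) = -4.68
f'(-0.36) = 1.00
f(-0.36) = -2.36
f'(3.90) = 1.00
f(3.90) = 1.90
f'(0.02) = 1.00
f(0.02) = -1.98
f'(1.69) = 1.00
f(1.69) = -0.31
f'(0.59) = 1.00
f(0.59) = -1.41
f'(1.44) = 1.00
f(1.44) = -0.56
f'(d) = 1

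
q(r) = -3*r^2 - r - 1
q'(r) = -6*r - 1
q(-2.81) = -21.88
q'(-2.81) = 15.86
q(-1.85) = -9.42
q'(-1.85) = 10.10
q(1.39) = -8.19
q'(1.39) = -9.34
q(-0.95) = -2.76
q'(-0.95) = 4.70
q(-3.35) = -31.32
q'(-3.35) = 19.10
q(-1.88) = -9.72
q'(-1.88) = 10.28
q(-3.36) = -31.51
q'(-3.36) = 19.16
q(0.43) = -1.98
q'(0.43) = -3.58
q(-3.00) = -25.00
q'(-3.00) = 17.00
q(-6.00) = -103.00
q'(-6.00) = 35.00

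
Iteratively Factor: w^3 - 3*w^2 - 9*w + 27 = (w - 3)*(w^2 - 9) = (w - 3)^2*(w + 3)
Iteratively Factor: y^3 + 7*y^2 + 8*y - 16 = (y + 4)*(y^2 + 3*y - 4) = (y + 4)^2*(y - 1)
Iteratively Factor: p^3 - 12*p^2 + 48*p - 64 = (p - 4)*(p^2 - 8*p + 16) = (p - 4)^2*(p - 4)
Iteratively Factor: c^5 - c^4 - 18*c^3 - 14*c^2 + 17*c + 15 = (c - 1)*(c^4 - 18*c^2 - 32*c - 15) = (c - 5)*(c - 1)*(c^3 + 5*c^2 + 7*c + 3) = (c - 5)*(c - 1)*(c + 1)*(c^2 + 4*c + 3) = (c - 5)*(c - 1)*(c + 1)^2*(c + 3)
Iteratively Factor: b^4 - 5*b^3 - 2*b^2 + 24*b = (b)*(b^3 - 5*b^2 - 2*b + 24) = b*(b + 2)*(b^2 - 7*b + 12) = b*(b - 4)*(b + 2)*(b - 3)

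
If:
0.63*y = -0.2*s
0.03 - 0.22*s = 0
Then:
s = 0.14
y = -0.04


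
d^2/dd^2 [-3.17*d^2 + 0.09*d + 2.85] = -6.34000000000000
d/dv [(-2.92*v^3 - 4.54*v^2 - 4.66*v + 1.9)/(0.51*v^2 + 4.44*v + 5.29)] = (-1.4892*v^4 - 25.9296*v^3 - 64.1214*v^2 - 49.9712*v - 33.0874)/(0.2601*v^4 + 4.5288*v^3 + 25.1094*v^2 + 46.9752*v + 27.9841)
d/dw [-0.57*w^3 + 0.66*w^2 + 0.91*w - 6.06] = -1.71*w^2 + 1.32*w + 0.91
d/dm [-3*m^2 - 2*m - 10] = -6*m - 2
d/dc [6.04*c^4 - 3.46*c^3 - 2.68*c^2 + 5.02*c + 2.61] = 24.16*c^3 - 10.38*c^2 - 5.36*c + 5.02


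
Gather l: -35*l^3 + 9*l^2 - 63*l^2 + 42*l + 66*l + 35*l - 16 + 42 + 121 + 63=-35*l^3 - 54*l^2 + 143*l + 210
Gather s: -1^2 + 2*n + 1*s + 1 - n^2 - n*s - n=-n^2 + n + s*(1 - n)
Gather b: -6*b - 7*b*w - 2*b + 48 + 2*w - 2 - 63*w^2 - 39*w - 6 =b*(-7*w - 8) - 63*w^2 - 37*w + 40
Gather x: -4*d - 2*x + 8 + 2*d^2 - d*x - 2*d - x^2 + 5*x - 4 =2*d^2 - 6*d - x^2 + x*(3 - d) + 4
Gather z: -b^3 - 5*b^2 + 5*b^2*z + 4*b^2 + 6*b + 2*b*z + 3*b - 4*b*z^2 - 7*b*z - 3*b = -b^3 - b^2 - 4*b*z^2 + 6*b + z*(5*b^2 - 5*b)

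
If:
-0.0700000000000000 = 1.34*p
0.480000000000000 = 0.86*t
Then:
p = -0.05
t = 0.56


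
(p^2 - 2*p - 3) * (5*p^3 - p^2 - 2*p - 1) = 5*p^5 - 11*p^4 - 15*p^3 + 6*p^2 + 8*p + 3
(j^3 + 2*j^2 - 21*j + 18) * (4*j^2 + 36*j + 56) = 4*j^5 + 44*j^4 + 44*j^3 - 572*j^2 - 528*j + 1008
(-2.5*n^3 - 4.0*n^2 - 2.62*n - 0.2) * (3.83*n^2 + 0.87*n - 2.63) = -9.575*n^5 - 17.495*n^4 - 6.9396*n^3 + 7.4746*n^2 + 6.7166*n + 0.526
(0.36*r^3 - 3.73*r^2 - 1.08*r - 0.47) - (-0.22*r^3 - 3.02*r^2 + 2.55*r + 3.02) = 0.58*r^3 - 0.71*r^2 - 3.63*r - 3.49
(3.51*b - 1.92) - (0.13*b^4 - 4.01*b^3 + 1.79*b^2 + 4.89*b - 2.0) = -0.13*b^4 + 4.01*b^3 - 1.79*b^2 - 1.38*b + 0.0800000000000001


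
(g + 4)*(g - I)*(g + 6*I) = g^3 + 4*g^2 + 5*I*g^2 + 6*g + 20*I*g + 24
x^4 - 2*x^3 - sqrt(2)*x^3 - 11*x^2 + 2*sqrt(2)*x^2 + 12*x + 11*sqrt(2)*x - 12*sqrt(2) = (x - 4)*(x - 1)*(x + 3)*(x - sqrt(2))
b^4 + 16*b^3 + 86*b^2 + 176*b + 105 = (b + 1)*(b + 3)*(b + 5)*(b + 7)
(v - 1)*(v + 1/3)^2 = v^3 - v^2/3 - 5*v/9 - 1/9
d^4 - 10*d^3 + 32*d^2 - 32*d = d*(d - 4)^2*(d - 2)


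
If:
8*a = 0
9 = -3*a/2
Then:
No Solution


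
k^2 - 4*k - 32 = (k - 8)*(k + 4)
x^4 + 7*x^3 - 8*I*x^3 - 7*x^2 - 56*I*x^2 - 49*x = x*(x + 7)*(x - 7*I)*(x - I)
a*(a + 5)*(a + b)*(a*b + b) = a^4*b + a^3*b^2 + 6*a^3*b + 6*a^2*b^2 + 5*a^2*b + 5*a*b^2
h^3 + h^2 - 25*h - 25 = (h - 5)*(h + 1)*(h + 5)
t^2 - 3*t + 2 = (t - 2)*(t - 1)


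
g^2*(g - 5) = g^3 - 5*g^2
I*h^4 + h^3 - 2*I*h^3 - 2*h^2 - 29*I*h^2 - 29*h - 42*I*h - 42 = (h - 7)*(h + 2)*(h + 3)*(I*h + 1)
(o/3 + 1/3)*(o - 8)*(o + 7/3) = o^3/3 - 14*o^2/9 - 73*o/9 - 56/9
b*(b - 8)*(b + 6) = b^3 - 2*b^2 - 48*b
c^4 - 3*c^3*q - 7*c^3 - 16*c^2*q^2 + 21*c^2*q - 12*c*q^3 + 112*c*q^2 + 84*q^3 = (c - 7)*(c - 6*q)*(c + q)*(c + 2*q)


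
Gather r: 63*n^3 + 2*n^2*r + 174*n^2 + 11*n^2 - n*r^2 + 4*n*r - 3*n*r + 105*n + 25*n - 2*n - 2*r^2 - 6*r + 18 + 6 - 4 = 63*n^3 + 185*n^2 + 128*n + r^2*(-n - 2) + r*(2*n^2 + n - 6) + 20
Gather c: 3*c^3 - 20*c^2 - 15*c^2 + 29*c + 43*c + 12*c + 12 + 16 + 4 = 3*c^3 - 35*c^2 + 84*c + 32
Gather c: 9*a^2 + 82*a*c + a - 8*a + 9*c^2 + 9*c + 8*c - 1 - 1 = 9*a^2 - 7*a + 9*c^2 + c*(82*a + 17) - 2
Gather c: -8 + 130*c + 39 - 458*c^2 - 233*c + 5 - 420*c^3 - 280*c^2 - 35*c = -420*c^3 - 738*c^2 - 138*c + 36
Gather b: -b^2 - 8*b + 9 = -b^2 - 8*b + 9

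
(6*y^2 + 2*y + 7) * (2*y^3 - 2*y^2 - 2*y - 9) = 12*y^5 - 8*y^4 - 2*y^3 - 72*y^2 - 32*y - 63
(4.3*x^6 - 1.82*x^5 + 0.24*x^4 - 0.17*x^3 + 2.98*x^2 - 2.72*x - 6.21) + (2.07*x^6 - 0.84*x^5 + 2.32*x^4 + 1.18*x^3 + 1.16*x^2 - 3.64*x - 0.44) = 6.37*x^6 - 2.66*x^5 + 2.56*x^4 + 1.01*x^3 + 4.14*x^2 - 6.36*x - 6.65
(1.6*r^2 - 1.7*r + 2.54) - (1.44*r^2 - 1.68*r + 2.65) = 0.16*r^2 - 0.02*r - 0.11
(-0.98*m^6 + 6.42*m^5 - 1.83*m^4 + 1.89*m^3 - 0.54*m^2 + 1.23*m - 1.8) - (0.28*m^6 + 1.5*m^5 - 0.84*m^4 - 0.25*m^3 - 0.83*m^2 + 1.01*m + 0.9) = -1.26*m^6 + 4.92*m^5 - 0.99*m^4 + 2.14*m^3 + 0.29*m^2 + 0.22*m - 2.7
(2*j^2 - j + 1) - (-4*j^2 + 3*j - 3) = 6*j^2 - 4*j + 4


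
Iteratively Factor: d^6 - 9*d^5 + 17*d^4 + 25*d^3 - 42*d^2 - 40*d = (d - 2)*(d^5 - 7*d^4 + 3*d^3 + 31*d^2 + 20*d) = d*(d - 2)*(d^4 - 7*d^3 + 3*d^2 + 31*d + 20) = d*(d - 5)*(d - 2)*(d^3 - 2*d^2 - 7*d - 4) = d*(d - 5)*(d - 2)*(d + 1)*(d^2 - 3*d - 4) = d*(d - 5)*(d - 4)*(d - 2)*(d + 1)*(d + 1)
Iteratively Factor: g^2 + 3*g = (g)*(g + 3)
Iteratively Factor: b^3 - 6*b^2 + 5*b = (b - 5)*(b^2 - b) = b*(b - 5)*(b - 1)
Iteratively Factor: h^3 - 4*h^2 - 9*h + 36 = (h - 3)*(h^2 - h - 12) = (h - 4)*(h - 3)*(h + 3)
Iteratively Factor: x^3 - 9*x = (x + 3)*(x^2 - 3*x) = (x - 3)*(x + 3)*(x)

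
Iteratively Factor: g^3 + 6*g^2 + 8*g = (g)*(g^2 + 6*g + 8) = g*(g + 2)*(g + 4)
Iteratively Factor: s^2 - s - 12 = (s - 4)*(s + 3)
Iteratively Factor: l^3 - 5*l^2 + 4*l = (l - 4)*(l^2 - l) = (l - 4)*(l - 1)*(l)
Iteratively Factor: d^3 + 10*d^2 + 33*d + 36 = (d + 3)*(d^2 + 7*d + 12) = (d + 3)^2*(d + 4)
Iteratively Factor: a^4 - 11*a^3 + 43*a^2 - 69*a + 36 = (a - 3)*(a^3 - 8*a^2 + 19*a - 12) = (a - 4)*(a - 3)*(a^2 - 4*a + 3) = (a - 4)*(a - 3)^2*(a - 1)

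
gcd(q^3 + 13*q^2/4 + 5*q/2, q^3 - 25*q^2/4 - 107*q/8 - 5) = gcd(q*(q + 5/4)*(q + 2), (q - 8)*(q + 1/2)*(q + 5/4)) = q + 5/4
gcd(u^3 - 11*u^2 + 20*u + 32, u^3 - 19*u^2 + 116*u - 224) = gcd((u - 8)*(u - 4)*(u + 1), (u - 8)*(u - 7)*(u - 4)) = u^2 - 12*u + 32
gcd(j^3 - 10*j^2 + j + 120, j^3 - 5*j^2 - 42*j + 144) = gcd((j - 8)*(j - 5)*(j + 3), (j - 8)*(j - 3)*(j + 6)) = j - 8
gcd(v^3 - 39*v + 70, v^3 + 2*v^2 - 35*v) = v^2 + 2*v - 35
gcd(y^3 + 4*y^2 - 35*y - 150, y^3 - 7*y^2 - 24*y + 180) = y^2 - y - 30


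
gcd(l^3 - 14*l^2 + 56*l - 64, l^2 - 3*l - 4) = l - 4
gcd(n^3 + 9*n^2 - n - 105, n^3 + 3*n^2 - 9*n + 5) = n + 5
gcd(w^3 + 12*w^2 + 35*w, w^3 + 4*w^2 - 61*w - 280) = w^2 + 12*w + 35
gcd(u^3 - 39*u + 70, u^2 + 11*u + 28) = u + 7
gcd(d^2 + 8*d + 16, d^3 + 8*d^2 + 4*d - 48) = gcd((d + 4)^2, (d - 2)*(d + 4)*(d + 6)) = d + 4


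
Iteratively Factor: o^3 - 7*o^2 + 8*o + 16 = (o - 4)*(o^2 - 3*o - 4) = (o - 4)^2*(o + 1)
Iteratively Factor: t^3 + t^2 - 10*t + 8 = (t + 4)*(t^2 - 3*t + 2) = (t - 2)*(t + 4)*(t - 1)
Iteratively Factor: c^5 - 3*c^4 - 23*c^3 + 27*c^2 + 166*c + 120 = (c + 3)*(c^4 - 6*c^3 - 5*c^2 + 42*c + 40) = (c - 4)*(c + 3)*(c^3 - 2*c^2 - 13*c - 10) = (c - 4)*(c + 1)*(c + 3)*(c^2 - 3*c - 10) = (c - 5)*(c - 4)*(c + 1)*(c + 3)*(c + 2)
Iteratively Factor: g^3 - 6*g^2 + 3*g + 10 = (g - 5)*(g^2 - g - 2) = (g - 5)*(g + 1)*(g - 2)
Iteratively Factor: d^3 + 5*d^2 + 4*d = (d + 4)*(d^2 + d) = (d + 1)*(d + 4)*(d)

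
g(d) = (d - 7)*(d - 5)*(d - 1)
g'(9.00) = 56.00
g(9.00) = 64.00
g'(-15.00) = 1112.00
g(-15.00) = -7040.00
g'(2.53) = 0.42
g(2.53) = 16.89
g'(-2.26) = 121.08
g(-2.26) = -219.16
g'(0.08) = 44.94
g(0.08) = -31.32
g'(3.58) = -7.63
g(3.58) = 12.53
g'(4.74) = -8.84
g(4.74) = 2.20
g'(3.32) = -6.25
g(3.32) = 14.34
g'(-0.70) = 66.67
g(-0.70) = -74.61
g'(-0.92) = 73.46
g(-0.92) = -90.02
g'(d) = (d - 7)*(d - 5) + (d - 7)*(d - 1) + (d - 5)*(d - 1) = 3*d^2 - 26*d + 47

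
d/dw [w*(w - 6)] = 2*w - 6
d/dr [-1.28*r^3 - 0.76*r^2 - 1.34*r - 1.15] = -3.84*r^2 - 1.52*r - 1.34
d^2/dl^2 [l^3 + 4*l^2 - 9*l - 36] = 6*l + 8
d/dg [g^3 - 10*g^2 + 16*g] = 3*g^2 - 20*g + 16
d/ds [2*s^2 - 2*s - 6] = 4*s - 2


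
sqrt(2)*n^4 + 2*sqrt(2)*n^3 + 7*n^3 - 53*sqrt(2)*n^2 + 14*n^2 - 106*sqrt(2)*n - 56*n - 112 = (n + 2)*(n - 4*sqrt(2))*(n + 7*sqrt(2))*(sqrt(2)*n + 1)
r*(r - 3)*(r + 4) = r^3 + r^2 - 12*r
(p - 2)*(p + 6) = p^2 + 4*p - 12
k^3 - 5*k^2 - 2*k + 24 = (k - 4)*(k - 3)*(k + 2)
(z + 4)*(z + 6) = z^2 + 10*z + 24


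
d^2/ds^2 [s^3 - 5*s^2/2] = 6*s - 5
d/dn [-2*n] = -2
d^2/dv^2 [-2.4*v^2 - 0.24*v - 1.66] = -4.80000000000000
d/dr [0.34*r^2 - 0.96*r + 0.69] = 0.68*r - 0.96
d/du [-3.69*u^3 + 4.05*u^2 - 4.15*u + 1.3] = -11.07*u^2 + 8.1*u - 4.15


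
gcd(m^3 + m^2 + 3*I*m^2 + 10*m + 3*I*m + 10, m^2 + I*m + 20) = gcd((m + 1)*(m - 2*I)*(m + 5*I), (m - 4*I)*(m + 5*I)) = m + 5*I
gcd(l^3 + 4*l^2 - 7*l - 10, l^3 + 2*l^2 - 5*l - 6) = l^2 - l - 2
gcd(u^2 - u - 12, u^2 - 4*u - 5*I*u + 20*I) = u - 4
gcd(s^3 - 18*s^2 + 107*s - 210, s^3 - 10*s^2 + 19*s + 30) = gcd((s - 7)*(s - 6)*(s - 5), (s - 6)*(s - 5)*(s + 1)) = s^2 - 11*s + 30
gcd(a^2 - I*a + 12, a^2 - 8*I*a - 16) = a - 4*I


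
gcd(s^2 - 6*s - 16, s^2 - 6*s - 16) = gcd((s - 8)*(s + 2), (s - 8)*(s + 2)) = s^2 - 6*s - 16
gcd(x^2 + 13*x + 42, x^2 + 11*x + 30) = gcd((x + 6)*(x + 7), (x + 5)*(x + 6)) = x + 6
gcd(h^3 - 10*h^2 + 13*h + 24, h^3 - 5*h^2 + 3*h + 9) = h^2 - 2*h - 3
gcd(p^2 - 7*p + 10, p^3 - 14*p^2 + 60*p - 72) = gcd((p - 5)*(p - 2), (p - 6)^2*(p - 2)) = p - 2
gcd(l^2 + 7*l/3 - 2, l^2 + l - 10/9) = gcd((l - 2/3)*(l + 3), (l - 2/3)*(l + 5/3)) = l - 2/3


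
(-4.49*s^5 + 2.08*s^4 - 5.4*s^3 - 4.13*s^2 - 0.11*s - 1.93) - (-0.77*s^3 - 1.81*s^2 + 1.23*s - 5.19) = -4.49*s^5 + 2.08*s^4 - 4.63*s^3 - 2.32*s^2 - 1.34*s + 3.26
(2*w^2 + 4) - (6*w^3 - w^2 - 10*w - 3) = -6*w^3 + 3*w^2 + 10*w + 7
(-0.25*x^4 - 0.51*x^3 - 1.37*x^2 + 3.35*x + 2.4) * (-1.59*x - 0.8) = 0.3975*x^5 + 1.0109*x^4 + 2.5863*x^3 - 4.2305*x^2 - 6.496*x - 1.92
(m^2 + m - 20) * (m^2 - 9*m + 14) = m^4 - 8*m^3 - 15*m^2 + 194*m - 280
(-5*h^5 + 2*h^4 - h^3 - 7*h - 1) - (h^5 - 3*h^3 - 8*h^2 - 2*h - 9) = -6*h^5 + 2*h^4 + 2*h^3 + 8*h^2 - 5*h + 8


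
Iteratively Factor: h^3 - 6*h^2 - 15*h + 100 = (h - 5)*(h^2 - h - 20) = (h - 5)^2*(h + 4)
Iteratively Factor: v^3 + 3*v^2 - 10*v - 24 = (v + 2)*(v^2 + v - 12) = (v + 2)*(v + 4)*(v - 3)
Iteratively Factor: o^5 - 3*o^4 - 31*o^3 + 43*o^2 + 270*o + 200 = (o - 5)*(o^4 + 2*o^3 - 21*o^2 - 62*o - 40) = (o - 5)*(o + 2)*(o^3 - 21*o - 20) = (o - 5)*(o + 2)*(o + 4)*(o^2 - 4*o - 5) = (o - 5)^2*(o + 2)*(o + 4)*(o + 1)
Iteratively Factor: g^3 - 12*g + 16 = (g - 2)*(g^2 + 2*g - 8) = (g - 2)^2*(g + 4)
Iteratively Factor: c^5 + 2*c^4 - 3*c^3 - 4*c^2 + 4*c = (c + 2)*(c^4 - 3*c^2 + 2*c) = (c - 1)*(c + 2)*(c^3 + c^2 - 2*c) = (c - 1)*(c + 2)^2*(c^2 - c) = (c - 1)^2*(c + 2)^2*(c)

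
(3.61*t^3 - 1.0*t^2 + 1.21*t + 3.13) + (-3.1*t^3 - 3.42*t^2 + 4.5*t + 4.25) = 0.51*t^3 - 4.42*t^2 + 5.71*t + 7.38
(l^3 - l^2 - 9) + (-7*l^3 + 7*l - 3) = -6*l^3 - l^2 + 7*l - 12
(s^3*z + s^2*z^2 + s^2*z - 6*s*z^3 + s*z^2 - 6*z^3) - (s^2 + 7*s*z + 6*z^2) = s^3*z + s^2*z^2 + s^2*z - s^2 - 6*s*z^3 + s*z^2 - 7*s*z - 6*z^3 - 6*z^2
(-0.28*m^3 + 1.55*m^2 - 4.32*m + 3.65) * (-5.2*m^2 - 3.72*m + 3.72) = 1.456*m^5 - 7.0184*m^4 + 15.6564*m^3 + 2.8564*m^2 - 29.6484*m + 13.578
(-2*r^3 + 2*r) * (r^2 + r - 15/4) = -2*r^5 - 2*r^4 + 19*r^3/2 + 2*r^2 - 15*r/2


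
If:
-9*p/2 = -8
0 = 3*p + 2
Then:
No Solution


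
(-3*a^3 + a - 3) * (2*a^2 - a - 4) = -6*a^5 + 3*a^4 + 14*a^3 - 7*a^2 - a + 12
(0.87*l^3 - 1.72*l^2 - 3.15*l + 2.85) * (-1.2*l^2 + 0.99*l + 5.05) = -1.044*l^5 + 2.9253*l^4 + 6.4707*l^3 - 15.2245*l^2 - 13.086*l + 14.3925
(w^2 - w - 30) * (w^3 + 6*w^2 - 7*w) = w^5 + 5*w^4 - 43*w^3 - 173*w^2 + 210*w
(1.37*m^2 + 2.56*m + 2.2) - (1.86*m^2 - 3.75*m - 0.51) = -0.49*m^2 + 6.31*m + 2.71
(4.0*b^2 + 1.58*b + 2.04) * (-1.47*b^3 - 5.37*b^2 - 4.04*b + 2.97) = -5.88*b^5 - 23.8026*b^4 - 27.6434*b^3 - 5.458*b^2 - 3.549*b + 6.0588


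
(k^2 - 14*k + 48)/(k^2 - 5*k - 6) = (k - 8)/(k + 1)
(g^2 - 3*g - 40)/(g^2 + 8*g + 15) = (g - 8)/(g + 3)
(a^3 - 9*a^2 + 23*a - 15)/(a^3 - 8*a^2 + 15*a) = (a - 1)/a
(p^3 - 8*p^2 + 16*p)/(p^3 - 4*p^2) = (p - 4)/p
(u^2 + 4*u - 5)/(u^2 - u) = (u + 5)/u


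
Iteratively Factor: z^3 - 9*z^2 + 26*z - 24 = (z - 3)*(z^2 - 6*z + 8) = (z - 3)*(z - 2)*(z - 4)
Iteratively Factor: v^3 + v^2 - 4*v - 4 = (v - 2)*(v^2 + 3*v + 2) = (v - 2)*(v + 2)*(v + 1)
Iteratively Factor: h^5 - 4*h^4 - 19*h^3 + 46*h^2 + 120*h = (h + 2)*(h^4 - 6*h^3 - 7*h^2 + 60*h) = (h - 4)*(h + 2)*(h^3 - 2*h^2 - 15*h) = h*(h - 4)*(h + 2)*(h^2 - 2*h - 15) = h*(h - 5)*(h - 4)*(h + 2)*(h + 3)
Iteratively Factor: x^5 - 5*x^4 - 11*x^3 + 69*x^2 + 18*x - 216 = (x + 2)*(x^4 - 7*x^3 + 3*x^2 + 63*x - 108) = (x + 2)*(x + 3)*(x^3 - 10*x^2 + 33*x - 36) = (x - 3)*(x + 2)*(x + 3)*(x^2 - 7*x + 12) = (x - 3)^2*(x + 2)*(x + 3)*(x - 4)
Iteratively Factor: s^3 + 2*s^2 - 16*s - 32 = (s + 4)*(s^2 - 2*s - 8) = (s + 2)*(s + 4)*(s - 4)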